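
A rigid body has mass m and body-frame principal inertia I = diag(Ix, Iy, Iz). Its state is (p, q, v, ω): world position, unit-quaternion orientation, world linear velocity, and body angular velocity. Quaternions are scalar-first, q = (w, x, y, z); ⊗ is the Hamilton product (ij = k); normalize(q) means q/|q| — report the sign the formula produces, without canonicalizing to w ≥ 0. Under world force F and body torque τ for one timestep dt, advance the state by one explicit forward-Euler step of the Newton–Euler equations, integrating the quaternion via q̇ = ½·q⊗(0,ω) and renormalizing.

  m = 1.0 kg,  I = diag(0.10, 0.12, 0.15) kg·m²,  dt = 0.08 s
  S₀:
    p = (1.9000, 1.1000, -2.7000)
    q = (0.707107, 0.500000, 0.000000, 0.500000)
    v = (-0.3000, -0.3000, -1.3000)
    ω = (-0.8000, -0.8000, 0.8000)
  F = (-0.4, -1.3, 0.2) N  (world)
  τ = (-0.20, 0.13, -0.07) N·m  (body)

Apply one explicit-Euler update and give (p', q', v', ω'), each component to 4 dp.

a = (-0.4000, -1.3000, 0.2000)
p + v·dt = (1.8760, 1.0760, -2.8040)
v' = v + a·dt = (-0.3320, -0.4040, -1.2840)
(τ − ω×Iω)/I = (-1.8080, 0.8167, -0.5520)
ω' = ω + α·dt = (-0.9446, -0.7347, 0.7558)
2q̇ = q⊗(0,ω) = (0.0000000, -0.1656856, -1.3656856, 0.1656856)
q + ½dt·q⊗(0,ω), renormalized = (0.7060, 0.4926, -0.0545, 0.5059)

p' = (1.8760, 1.0760, -2.8040)
q' = (0.7060, 0.4926, -0.0545, 0.5059)
v' = (-0.3320, -0.4040, -1.2840)
ω' = (-0.9446, -0.7347, 0.7558)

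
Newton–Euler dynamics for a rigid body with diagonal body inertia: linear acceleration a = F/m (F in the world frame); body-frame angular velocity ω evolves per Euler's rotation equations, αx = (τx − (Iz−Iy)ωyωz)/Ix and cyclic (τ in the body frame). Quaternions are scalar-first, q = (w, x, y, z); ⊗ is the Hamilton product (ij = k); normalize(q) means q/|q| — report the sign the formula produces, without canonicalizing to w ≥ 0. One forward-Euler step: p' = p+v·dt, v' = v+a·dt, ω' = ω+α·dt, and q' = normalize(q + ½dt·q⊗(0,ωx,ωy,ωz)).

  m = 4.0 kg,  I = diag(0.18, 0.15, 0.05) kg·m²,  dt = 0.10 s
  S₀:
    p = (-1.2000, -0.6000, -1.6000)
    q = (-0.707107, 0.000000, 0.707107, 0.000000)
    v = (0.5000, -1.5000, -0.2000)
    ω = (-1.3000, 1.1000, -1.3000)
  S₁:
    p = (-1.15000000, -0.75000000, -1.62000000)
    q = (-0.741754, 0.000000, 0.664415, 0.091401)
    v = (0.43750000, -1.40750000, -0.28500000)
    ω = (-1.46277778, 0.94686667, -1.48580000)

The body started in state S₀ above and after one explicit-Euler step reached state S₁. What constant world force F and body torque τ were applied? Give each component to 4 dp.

F = (-2.5000, 3.7000, -3.4000)
τ = (-0.1500, -0.0100, -0.0500)

ω₁ − ω₀ = (-0.16277778, -0.15313333, -0.18580000)
ω₀×(Iω₀) = (0.1430, 0.2197, 0.0429)
I·α + gyro = (-0.1500, -0.0100, -0.0500)
v₁ − v₀ = (-0.06250000, 0.09250000, -0.08500000)
F = m·Δv/dt = (-2.5000, 3.7000, -3.4000)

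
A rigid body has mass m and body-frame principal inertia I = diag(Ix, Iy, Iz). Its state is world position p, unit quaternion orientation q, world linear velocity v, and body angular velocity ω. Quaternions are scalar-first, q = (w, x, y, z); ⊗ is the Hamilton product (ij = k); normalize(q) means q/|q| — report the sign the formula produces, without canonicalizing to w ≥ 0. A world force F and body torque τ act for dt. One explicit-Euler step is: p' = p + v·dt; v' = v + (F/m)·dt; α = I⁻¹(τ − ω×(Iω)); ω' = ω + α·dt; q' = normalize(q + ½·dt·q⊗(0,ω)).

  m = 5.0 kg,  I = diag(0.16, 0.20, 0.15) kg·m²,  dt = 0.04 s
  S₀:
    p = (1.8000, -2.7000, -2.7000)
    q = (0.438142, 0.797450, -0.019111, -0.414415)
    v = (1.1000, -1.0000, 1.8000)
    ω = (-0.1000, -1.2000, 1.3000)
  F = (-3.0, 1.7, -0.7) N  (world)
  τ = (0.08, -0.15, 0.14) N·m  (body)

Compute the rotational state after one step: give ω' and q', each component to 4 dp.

ω' = (-0.0995, -1.2297, 1.3361)
q' = (0.4498, 0.7856, -0.0495, -0.4219)

gyro term ω×Iω = (0.0780, -0.0013, 0.0048)
angular accel α = (0.0125, -0.7435, 0.9013)
ω + α·dt = (-0.0995, -1.2297, 1.3361)
Hamilton product q⊗(0,ω) = (0.5955513, -0.5659565, -1.5210139, -0.3892665)
q' = normalize(q + ½dt·q⊗(0,ω)) = (0.4498, 0.7856, -0.0495, -0.4219)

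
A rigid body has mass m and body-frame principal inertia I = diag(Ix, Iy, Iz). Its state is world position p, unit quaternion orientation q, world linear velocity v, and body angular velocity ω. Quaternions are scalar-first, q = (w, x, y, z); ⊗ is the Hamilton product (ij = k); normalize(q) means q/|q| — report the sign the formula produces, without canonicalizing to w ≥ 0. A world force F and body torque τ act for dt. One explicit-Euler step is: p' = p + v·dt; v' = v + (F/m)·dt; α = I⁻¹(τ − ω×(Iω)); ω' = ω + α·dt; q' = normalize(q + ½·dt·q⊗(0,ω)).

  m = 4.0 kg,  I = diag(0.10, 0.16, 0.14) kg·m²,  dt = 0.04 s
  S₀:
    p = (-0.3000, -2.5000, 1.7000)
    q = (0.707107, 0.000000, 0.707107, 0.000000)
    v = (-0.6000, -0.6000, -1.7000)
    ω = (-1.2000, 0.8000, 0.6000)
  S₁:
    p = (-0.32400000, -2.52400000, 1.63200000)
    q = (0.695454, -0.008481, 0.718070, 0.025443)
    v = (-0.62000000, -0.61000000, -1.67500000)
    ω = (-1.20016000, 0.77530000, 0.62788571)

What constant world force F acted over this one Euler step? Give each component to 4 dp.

v₁ − v₀ = (-0.02000000, -0.01000000, 0.02500000)
applied force F = (-2.0000, -1.0000, 2.5000)

F = (-2.0000, -1.0000, 2.5000)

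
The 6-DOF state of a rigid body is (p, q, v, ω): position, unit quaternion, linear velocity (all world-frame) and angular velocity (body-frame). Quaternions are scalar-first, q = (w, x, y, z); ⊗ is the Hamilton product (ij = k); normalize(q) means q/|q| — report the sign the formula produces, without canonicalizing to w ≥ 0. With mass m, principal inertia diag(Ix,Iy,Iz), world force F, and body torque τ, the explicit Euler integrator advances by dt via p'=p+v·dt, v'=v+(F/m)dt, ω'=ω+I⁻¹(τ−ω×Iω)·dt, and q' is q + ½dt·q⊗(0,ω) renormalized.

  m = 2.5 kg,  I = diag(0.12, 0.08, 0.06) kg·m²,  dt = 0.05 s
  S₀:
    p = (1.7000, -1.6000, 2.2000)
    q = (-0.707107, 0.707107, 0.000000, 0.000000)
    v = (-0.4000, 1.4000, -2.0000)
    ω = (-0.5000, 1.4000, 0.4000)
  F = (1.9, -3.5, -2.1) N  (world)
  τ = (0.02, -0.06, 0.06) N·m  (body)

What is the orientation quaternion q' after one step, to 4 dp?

Hamilton product q⊗(0,ω) = (0.3535535, 0.3535535, -1.2727926, 0.7071070)
q + ½dt·q⊗(0,ω), renormalized = (-0.6978, 0.7154, -0.0318, 0.0177)

q' = (-0.6978, 0.7154, -0.0318, 0.0177)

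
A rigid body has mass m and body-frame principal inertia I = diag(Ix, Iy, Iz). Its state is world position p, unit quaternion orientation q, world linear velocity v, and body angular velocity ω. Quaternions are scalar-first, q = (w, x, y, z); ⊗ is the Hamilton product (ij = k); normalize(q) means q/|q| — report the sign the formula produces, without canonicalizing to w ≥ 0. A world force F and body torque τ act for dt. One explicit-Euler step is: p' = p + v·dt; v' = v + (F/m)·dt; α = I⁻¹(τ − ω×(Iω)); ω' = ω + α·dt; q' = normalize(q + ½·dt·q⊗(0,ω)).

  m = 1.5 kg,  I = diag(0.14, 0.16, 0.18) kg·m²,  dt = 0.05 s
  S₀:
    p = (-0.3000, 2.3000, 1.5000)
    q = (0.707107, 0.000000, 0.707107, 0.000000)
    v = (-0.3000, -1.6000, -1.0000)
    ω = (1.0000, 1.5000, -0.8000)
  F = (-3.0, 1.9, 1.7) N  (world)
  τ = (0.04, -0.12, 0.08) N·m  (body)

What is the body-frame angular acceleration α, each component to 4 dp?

precession coupling ω×(Iω) = (-0.0240, 0.0320, 0.0300)
α = I⁻¹(τ − ω×Iω) = (0.4571, -0.9500, 0.2778)

α = (0.4571, -0.9500, 0.2778)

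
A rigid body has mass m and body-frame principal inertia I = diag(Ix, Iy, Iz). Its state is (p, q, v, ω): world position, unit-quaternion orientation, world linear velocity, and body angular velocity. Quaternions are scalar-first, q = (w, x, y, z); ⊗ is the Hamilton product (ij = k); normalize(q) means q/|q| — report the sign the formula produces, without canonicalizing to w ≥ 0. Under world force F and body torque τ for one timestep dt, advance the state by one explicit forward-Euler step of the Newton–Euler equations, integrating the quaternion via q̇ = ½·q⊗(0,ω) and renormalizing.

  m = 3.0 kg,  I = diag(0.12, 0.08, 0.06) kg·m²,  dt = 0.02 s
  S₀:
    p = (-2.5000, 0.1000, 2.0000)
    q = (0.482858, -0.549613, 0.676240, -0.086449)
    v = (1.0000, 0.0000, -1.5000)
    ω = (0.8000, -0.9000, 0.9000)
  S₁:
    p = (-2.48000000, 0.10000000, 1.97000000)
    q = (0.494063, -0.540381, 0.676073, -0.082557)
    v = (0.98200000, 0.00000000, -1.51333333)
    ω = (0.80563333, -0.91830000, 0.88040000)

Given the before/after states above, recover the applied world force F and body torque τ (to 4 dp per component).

F = (-2.7000, 0.0000, -2.0000)
τ = (0.0500, -0.0300, -0.0300)

v₁ − v₀ = (-0.01800000, 0.00000000, -0.01333333)
m·(v₁−v₀)/dt = (-2.7000, 0.0000, -2.0000)
Δω = ω₁−ω₀ = (0.00563333, -0.01830000, -0.01960000)
gyro term ω₀×Iω₀ = (0.0162, 0.0432, 0.0288)
τ = I·(Δω/dt) + ω₀×(Iω₀) = (0.0500, -0.0300, -0.0300)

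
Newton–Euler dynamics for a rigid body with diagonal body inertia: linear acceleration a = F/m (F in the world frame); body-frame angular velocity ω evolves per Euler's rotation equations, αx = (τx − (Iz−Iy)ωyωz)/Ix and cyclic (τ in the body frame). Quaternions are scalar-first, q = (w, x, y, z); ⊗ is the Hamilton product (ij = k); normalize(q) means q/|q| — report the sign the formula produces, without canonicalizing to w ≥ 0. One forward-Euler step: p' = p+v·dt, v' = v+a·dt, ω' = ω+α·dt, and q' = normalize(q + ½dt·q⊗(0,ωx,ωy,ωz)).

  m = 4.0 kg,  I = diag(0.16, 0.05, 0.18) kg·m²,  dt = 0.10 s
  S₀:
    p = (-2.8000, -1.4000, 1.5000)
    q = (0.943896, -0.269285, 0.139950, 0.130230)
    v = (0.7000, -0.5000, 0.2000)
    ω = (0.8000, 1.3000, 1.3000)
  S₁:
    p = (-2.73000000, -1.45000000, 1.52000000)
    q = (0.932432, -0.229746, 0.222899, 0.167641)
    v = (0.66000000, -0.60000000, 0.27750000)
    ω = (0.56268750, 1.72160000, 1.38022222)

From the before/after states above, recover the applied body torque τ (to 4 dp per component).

ω₁ − ω₀ = (-0.23731250, 0.42160000, 0.08022222)
ω₀×(Iω₀) = (0.2197, -0.0208, -0.1144)
I·α + gyro = (-0.1600, 0.1900, 0.0300)

τ = (-0.1600, 0.1900, 0.0300)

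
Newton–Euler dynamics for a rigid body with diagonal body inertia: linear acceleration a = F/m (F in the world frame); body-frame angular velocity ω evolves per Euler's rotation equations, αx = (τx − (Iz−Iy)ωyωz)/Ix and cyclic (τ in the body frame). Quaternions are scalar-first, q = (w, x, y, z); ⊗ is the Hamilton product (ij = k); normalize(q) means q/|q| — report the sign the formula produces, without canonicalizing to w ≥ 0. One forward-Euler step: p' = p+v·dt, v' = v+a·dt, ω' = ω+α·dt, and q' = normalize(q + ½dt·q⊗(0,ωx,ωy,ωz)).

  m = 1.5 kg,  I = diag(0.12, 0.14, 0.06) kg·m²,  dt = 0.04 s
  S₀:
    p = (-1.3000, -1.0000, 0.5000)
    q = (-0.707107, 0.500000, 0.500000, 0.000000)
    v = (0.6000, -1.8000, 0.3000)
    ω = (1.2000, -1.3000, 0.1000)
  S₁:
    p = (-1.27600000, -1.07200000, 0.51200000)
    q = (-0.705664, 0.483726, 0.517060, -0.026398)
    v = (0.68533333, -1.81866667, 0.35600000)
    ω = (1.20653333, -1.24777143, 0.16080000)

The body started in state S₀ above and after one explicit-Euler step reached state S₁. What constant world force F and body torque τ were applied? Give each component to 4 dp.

F = (3.2000, -0.7000, 2.1000)
τ = (0.0300, 0.1900, 0.0600)

Δv = v₁−v₀ = (0.08533333, -0.01866667, 0.05600000)
applied force F = (3.2000, -0.7000, 2.1000)
rate change Δω = (0.00653333, 0.05222857, 0.06080000)
ω₀×(Iω₀) = (0.0104, 0.0072, -0.0312)
I·α + gyro = (0.0300, 0.1900, 0.0600)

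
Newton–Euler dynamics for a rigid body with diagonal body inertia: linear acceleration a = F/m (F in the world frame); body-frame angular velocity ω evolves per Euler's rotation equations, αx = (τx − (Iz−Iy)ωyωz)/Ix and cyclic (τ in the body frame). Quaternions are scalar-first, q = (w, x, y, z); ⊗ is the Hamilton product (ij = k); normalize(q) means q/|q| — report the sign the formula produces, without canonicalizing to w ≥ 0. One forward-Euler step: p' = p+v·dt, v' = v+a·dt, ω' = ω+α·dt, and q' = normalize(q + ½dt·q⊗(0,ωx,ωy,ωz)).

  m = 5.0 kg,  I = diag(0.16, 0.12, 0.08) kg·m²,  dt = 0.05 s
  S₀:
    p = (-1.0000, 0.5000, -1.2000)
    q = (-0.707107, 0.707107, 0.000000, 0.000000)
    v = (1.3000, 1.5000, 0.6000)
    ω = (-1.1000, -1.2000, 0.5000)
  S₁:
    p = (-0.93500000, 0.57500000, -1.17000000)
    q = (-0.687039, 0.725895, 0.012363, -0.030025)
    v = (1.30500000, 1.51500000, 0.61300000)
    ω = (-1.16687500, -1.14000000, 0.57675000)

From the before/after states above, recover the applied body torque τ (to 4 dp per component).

rate change Δω = (-0.06687500, 0.06000000, 0.07675000)
gyro term ω₀×Iω₀ = (0.0240, -0.0440, -0.0528)
τ = I·(Δω/dt) + ω₀×(Iω₀) = (-0.1900, 0.1000, 0.0700)

τ = (-0.1900, 0.1000, 0.0700)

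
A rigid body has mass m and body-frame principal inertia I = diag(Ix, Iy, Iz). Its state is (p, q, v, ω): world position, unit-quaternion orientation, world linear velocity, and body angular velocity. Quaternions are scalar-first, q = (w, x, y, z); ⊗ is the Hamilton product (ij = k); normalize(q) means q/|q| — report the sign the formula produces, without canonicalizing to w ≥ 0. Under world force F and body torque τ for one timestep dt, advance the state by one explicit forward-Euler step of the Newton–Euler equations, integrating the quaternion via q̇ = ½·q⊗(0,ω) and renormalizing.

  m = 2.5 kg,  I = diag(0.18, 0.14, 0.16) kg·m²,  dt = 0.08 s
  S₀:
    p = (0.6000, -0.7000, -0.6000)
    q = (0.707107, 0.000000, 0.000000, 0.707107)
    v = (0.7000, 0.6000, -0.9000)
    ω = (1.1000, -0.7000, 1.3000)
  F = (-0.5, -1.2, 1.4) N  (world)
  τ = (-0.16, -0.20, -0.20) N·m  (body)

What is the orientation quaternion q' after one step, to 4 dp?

q' = (0.6685, 0.0508, 0.0113, 0.7419)

2q̇ = q⊗(0,ω) = (-0.9192391, 1.2727926, 0.2828428, 0.9192391)
q' = normalize(q + ½dt·q⊗(0,ω)) = (0.6685, 0.0508, 0.0113, 0.7419)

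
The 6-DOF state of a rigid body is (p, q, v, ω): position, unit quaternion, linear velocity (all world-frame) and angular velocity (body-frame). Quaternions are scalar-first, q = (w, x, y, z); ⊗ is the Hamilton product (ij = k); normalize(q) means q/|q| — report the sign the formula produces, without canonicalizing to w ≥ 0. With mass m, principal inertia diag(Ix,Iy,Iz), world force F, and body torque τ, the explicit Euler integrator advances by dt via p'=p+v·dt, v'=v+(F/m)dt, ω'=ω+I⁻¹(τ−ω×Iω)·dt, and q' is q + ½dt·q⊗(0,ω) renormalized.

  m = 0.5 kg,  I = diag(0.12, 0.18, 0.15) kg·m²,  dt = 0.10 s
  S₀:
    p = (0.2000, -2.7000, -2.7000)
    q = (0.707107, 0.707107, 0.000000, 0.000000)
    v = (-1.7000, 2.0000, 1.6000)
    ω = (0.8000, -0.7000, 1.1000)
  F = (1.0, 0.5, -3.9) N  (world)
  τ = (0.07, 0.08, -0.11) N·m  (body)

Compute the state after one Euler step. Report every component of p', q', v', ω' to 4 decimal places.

p' = (0.0300, -2.5000, -2.5400)
q' = (0.6768, 0.7332, -0.0635, 0.0141)
v' = (-1.5000, 2.1000, 0.8200)
ω' = (0.8391, -0.6409, 1.0491)

new position p' = (0.0300, -2.5000, -2.5400)
v' = v + a·dt = (-1.5000, 2.1000, 0.8200)
(τ − ω×Iω)/I = (0.3908, 0.5911, -0.5093)
new body rate ω' = (0.8391, -0.6409, 1.0491)
Hamilton product q⊗(0,ω) = (-0.5656856, 0.5656856, -1.2727926, 0.2828428)
updated quaternion q' = (0.6768, 0.7332, -0.0635, 0.0141)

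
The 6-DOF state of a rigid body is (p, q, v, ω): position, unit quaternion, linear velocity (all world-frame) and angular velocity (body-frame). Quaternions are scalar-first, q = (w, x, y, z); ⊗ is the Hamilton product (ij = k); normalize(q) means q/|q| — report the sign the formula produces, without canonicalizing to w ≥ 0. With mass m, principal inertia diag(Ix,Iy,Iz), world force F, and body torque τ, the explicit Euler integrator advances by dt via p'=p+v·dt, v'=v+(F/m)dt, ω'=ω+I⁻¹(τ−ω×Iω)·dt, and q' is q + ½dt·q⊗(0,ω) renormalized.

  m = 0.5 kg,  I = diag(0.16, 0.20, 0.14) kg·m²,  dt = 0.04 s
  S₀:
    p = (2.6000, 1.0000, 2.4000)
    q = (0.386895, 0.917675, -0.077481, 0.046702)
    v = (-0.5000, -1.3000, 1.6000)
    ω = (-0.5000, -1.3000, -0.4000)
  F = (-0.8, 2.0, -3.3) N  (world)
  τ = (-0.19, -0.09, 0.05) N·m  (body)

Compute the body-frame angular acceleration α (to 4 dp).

gyro term ω×Iω = (-0.0312, 0.0040, 0.0260)
angular accel α = (-0.9925, -0.4700, 0.1714)

α = (-0.9925, -0.4700, 0.1714)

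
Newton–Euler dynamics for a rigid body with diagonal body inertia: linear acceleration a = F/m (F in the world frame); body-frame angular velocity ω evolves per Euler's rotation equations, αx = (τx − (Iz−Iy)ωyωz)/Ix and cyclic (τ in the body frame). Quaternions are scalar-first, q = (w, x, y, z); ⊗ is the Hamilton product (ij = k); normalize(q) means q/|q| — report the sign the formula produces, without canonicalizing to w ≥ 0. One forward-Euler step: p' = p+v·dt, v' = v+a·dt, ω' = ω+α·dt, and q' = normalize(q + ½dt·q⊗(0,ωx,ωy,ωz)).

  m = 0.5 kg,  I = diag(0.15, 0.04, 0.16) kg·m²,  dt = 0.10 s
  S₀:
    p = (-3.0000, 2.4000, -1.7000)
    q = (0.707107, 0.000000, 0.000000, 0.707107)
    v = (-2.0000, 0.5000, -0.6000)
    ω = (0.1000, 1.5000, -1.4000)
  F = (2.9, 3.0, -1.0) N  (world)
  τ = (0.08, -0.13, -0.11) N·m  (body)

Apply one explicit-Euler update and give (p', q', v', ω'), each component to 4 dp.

p' = (-3.2000, 2.4500, -1.7600)
q' = (0.7526, -0.0492, 0.0563, 0.6542)
v' = (-1.4200, 1.1000, -0.8000)
ω' = (0.3213, 1.1715, -1.4584)

new position p' = (-3.2000, 2.4500, -1.7600)
v' = v + a·dt = (-1.4200, 1.1000, -0.8000)
precession coupling ω×(Iω) = (-0.2520, 0.0014, -0.0165)
(τ − ω×Iω)/I = (2.2133, -3.2850, -0.5844)
ω' = ω + α·dt = (0.3213, 1.1715, -1.4584)
2q̇ = q⊗(0,ω) = (0.9899498, -0.9899498, 1.1313712, -0.9899498)
q' = normalize(q + ½dt·q⊗(0,ω)) = (0.7526, -0.0492, 0.0563, 0.6542)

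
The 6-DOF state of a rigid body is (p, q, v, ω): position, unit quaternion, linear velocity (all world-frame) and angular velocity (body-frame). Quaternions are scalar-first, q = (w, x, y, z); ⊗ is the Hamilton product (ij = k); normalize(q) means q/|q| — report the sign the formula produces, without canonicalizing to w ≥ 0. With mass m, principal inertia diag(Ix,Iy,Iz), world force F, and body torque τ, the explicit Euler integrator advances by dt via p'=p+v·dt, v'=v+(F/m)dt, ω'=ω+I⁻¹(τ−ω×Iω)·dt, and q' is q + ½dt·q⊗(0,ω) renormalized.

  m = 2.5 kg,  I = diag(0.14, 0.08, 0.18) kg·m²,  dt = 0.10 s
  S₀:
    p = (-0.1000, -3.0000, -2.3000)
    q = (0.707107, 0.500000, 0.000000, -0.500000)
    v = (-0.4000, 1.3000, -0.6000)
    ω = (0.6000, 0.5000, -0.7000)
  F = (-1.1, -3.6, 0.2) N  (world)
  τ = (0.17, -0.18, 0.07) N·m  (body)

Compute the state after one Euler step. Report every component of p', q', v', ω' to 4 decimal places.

p' = (-0.1400, -2.8700, -2.3600)
q' = (0.6737, 0.5330, 0.0201, -0.5115)
v' = (-0.4440, 1.1560, -0.5920)
ω' = (0.7464, 0.2540, -0.6511)

α = I⁻¹(τ − ω×Iω) = (1.4643, -2.4600, 0.4889)
new body rate ω' = (0.7464, 0.2540, -0.6511)
Hamilton product q⊗(0,ω) = (-0.6500000, 0.6742642, 0.4035535, -0.2449749)
q' = normalize(q + ½dt·q⊗(0,ω)) = (0.6737, 0.5330, 0.0201, -0.5115)
linear accel F/m = (-0.4400, -1.4400, 0.0800)
p' = p + v·dt = (-0.1400, -2.8700, -2.3600)
new velocity v' = (-0.4440, 1.1560, -0.5920)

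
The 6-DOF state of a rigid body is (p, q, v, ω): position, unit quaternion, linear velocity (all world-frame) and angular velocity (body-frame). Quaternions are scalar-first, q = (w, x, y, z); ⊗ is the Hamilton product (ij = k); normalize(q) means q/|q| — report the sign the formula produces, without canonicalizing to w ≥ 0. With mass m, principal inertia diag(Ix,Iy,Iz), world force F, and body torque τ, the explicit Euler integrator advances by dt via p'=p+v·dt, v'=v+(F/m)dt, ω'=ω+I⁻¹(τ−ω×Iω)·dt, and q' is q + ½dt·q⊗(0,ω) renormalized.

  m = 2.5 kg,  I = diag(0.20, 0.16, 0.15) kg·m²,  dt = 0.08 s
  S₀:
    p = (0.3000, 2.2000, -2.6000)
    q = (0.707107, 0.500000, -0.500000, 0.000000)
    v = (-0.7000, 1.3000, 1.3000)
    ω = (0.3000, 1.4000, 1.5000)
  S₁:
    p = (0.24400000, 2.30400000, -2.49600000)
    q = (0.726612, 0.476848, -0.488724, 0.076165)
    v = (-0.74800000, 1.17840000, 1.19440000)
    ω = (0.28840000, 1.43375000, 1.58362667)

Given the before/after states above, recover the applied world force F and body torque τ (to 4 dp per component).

ω₁ − ω₀ = (-0.01160000, 0.03375000, 0.08362667)
gyro term ω₀×Iω₀ = (-0.0210, 0.0225, -0.0168)
I·α + gyro = (-0.0500, 0.0900, 0.1400)
Δv = v₁−v₀ = (-0.04800000, -0.12160000, -0.10560000)
F = m·Δv/dt = (-1.5000, -3.8000, -3.3000)

F = (-1.5000, -3.8000, -3.3000)
τ = (-0.0500, 0.0900, 0.1400)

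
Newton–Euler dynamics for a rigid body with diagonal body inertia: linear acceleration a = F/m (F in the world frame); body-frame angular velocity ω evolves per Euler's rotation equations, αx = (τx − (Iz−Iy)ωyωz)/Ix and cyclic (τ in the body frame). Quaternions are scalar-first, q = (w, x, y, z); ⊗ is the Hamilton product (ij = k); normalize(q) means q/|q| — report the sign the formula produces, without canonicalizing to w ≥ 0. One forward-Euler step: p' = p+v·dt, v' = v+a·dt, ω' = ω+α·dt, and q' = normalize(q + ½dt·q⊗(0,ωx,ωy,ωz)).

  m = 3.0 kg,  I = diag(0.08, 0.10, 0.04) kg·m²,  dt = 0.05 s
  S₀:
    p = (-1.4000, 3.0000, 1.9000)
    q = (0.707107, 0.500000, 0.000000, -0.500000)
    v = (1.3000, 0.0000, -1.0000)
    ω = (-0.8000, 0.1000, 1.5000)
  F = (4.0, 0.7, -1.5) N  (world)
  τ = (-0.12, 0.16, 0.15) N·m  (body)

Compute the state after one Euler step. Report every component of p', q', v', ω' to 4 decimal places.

p' = p + v·dt = (-1.3350, 3.0000, 1.8500)
v' = v + a·dt = (1.3667, 0.0117, -1.0250)
angular accel α = (-1.3875, 2.0800, 3.7900)
ω' = ω + α·dt = (-0.8694, 0.2040, 1.6895)
Hamilton product q⊗(0,ω) = (1.1500000, -0.5156856, -0.2792893, 1.1106605)
q' = normalize(q + ½dt·q⊗(0,ω)) = (0.7352, 0.4867, -0.0070, -0.4718)

p' = (-1.3350, 3.0000, 1.8500)
q' = (0.7352, 0.4867, -0.0070, -0.4718)
v' = (1.3667, 0.0117, -1.0250)
ω' = (-0.8694, 0.2040, 1.6895)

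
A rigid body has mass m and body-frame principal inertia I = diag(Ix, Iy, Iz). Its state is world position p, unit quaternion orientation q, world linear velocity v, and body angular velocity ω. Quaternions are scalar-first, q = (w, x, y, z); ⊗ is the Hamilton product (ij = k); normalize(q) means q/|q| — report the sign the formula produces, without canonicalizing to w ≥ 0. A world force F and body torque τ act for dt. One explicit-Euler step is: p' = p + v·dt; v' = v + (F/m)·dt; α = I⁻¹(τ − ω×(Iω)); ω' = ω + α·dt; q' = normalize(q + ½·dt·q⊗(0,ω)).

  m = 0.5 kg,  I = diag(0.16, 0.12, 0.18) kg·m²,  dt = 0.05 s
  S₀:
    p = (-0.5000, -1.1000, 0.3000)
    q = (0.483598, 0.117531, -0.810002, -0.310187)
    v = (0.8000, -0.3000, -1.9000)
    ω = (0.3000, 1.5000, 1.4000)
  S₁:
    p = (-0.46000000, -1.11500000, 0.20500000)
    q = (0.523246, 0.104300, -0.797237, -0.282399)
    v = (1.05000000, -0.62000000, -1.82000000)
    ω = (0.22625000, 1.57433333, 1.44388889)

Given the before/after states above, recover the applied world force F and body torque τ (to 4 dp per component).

F = (2.5000, -3.2000, 0.8000)
τ = (-0.1100, 0.1700, 0.1400)

ω₁ − ω₀ = (-0.07375000, 0.07433333, 0.04388889)
gyro term ω₀×Iω₀ = (0.1260, -0.0084, -0.0180)
τ = I·(Δω/dt) + ω₀×(Iω₀) = (-0.1100, 0.1700, 0.1400)
v₁ − v₀ = (0.25000000, -0.32000000, 0.08000000)
m·(v₁−v₀)/dt = (2.5000, -3.2000, 0.8000)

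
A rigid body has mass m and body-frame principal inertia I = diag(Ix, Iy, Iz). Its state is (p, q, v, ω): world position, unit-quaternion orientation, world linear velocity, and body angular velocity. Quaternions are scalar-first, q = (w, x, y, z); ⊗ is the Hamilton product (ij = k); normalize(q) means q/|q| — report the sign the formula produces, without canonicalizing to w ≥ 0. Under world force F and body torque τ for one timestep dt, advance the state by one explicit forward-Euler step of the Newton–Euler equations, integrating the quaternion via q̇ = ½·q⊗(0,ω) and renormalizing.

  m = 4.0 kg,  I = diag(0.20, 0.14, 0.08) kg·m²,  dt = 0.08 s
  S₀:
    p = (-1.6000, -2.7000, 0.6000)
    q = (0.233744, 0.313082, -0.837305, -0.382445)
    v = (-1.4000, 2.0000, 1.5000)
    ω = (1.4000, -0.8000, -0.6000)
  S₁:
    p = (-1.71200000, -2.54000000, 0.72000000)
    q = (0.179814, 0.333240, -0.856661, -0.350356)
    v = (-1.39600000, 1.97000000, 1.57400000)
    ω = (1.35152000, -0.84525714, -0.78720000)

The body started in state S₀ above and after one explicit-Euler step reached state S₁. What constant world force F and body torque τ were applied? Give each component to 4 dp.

ω₁ − ω₀ = (-0.04848000, -0.04525714, -0.18720000)
gyro term ω₀×Iω₀ = (-0.0288, -0.1008, 0.0672)
applied torque τ = (-0.1500, -0.1800, -0.1200)
v₁ − v₀ = (0.00400000, -0.03000000, 0.07400000)
applied force F = (0.2000, -1.5000, 3.7000)

F = (0.2000, -1.5000, 3.7000)
τ = (-0.1500, -0.1800, -0.1200)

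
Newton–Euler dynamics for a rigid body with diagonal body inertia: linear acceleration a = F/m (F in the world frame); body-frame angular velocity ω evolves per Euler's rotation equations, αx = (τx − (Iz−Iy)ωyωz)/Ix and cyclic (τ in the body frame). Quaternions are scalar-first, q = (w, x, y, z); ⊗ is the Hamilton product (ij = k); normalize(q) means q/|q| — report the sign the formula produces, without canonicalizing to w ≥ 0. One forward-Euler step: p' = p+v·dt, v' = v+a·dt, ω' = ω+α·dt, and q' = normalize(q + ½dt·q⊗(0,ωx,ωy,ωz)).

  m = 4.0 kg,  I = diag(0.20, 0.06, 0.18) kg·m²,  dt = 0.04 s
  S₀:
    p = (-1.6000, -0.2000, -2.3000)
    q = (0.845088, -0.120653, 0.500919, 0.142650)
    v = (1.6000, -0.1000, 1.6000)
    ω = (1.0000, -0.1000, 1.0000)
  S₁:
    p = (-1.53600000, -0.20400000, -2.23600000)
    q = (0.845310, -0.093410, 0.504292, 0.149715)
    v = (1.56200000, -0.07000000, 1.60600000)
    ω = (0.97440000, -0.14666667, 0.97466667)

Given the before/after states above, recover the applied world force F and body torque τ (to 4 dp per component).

F = (-3.8000, 3.0000, 0.6000)
τ = (-0.1400, -0.0500, -0.1000)

Δω = ω₁−ω₀ = (-0.02560000, -0.04666667, -0.02533333)
ω₀×(Iω₀) = (-0.0120, 0.0200, 0.0140)
applied torque τ = (-0.1400, -0.0500, -0.1000)
velocity change Δv = (-0.03800000, 0.03000000, 0.00600000)
m·(v₁−v₀)/dt = (-3.8000, 3.0000, 0.6000)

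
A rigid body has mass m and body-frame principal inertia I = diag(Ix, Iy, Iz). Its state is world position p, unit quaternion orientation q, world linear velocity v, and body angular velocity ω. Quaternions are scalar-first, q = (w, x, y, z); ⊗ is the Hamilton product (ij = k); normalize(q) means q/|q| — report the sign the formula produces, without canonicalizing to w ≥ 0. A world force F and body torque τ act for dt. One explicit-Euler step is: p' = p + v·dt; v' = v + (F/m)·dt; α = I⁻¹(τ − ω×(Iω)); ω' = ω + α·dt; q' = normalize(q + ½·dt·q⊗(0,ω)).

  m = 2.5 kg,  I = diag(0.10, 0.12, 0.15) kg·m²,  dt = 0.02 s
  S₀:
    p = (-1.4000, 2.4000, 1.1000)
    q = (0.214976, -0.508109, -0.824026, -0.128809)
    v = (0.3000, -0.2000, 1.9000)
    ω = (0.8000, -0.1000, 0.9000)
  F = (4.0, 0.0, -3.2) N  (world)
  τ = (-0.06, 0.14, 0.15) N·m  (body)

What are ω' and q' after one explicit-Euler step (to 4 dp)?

angular accel α = (-0.5730, 1.4667, 1.0107)
new body rate ω' = (0.7885, -0.0707, 0.9202)
q⊗(0,ω) = (0.4400127, -0.5825235, 0.3327533, 0.9035101)
q' = normalize(q + ½dt·q⊗(0,ω)) = (0.2194, -0.5139, -0.8206, -0.1198)

ω' = (0.7885, -0.0707, 0.9202)
q' = (0.2194, -0.5139, -0.8206, -0.1198)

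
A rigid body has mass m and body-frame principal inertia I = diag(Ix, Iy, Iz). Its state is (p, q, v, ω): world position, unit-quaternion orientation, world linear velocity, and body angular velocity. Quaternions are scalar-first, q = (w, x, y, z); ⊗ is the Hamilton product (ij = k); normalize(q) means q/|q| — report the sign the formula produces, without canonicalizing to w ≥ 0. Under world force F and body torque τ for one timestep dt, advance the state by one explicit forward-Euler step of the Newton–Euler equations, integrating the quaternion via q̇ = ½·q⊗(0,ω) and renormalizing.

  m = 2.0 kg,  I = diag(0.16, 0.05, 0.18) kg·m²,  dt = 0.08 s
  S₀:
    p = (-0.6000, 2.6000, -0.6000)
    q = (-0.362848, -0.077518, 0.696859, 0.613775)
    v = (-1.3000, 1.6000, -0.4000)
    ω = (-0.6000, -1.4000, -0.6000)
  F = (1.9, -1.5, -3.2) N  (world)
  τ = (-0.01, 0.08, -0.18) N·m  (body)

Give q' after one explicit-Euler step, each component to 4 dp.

q⊗(0,ω) = (1.2973568, 0.6588784, 0.0932114, 0.7443494)
q' = normalize(q + ½dt·q⊗(0,ω)) = (-0.3103, -0.0511, 0.6991, 0.6422)

q' = (-0.3103, -0.0511, 0.6991, 0.6422)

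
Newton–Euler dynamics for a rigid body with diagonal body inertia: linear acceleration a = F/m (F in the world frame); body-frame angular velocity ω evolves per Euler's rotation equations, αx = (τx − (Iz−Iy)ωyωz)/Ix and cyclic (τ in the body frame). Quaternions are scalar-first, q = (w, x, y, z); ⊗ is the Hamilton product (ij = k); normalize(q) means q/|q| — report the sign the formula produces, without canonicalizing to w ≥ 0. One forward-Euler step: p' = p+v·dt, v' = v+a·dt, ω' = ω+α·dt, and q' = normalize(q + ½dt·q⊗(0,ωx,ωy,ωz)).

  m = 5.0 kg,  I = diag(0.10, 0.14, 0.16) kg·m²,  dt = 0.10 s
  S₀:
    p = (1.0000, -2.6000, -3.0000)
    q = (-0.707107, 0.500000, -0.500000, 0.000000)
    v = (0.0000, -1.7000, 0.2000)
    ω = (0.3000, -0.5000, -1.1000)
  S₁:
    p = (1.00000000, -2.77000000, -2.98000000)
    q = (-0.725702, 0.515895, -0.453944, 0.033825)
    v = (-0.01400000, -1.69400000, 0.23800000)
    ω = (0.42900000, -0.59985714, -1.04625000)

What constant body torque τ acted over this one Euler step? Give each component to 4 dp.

τ = (0.1400, -0.1200, 0.0800)

ω₁ − ω₀ = (0.12900000, -0.09985714, 0.05375000)
applied torque τ = (0.1400, -0.1200, 0.0800)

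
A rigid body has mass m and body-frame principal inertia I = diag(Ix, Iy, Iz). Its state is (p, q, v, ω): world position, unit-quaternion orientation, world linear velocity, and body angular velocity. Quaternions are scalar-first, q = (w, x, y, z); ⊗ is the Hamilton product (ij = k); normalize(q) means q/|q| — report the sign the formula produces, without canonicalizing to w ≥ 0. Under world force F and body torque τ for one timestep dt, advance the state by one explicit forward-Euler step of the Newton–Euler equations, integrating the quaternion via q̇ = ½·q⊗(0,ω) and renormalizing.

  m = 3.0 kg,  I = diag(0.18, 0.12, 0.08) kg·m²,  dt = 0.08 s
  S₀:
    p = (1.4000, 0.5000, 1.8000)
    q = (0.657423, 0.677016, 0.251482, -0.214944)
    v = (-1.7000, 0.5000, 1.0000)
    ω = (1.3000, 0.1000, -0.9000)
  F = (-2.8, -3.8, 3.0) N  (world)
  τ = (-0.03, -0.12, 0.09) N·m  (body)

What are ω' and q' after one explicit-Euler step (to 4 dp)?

ω' = (1.2851, 0.0980, -0.8022)
q' = (0.6122, 0.7016, 0.2668, -0.2485)

(τ − ω×Iω)/I = (-0.1867, -0.0250, 1.2225)
ω + α·dt = (1.2851, 0.0980, -0.8022)
q⊗(0,ω) = (-1.0987186, 0.6498105, 0.3956295, -0.8509057)
updated quaternion q' = (0.6122, 0.7016, 0.2668, -0.2485)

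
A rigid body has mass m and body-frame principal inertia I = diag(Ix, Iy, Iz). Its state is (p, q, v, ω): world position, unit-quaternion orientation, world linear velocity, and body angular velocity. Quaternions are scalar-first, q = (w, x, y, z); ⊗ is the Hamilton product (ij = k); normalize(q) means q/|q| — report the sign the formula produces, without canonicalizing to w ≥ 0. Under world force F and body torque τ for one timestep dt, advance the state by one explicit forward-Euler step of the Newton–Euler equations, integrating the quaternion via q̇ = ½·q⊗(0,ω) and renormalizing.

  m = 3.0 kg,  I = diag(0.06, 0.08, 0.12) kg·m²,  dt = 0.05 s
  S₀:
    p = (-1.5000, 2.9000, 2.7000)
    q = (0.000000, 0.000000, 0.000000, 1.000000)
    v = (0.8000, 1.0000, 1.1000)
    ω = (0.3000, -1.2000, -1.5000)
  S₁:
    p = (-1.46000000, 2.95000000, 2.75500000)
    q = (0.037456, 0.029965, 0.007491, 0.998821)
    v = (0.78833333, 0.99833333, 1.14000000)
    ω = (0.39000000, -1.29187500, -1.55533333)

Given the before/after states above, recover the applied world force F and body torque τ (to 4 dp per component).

Δω = ω₁−ω₀ = (0.09000000, -0.09187500, -0.05533333)
applied torque τ = (0.1800, -0.1200, -0.1400)
velocity change Δv = (-0.01166667, -0.00166667, 0.04000000)
F = m·Δv/dt = (-0.7000, -0.1000, 2.4000)

F = (-0.7000, -0.1000, 2.4000)
τ = (0.1800, -0.1200, -0.1400)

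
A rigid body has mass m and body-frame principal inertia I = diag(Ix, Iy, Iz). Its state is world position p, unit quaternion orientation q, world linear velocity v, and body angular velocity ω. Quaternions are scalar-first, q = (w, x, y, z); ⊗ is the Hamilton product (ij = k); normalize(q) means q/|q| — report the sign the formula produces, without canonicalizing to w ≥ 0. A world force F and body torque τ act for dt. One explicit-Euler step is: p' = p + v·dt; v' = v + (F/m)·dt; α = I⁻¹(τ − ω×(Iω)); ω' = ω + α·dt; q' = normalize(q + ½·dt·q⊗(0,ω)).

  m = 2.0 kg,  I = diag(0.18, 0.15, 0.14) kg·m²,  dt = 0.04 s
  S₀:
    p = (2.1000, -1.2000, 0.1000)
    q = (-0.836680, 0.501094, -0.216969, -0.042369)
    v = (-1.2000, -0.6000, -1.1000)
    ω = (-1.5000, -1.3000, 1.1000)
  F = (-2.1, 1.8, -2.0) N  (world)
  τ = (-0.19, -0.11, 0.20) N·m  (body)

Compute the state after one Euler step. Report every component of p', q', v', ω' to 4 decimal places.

p' = (2.0520, -1.2240, 0.0560)
q' = (-0.8255, 0.5198, -0.2048, -0.0802)
v' = (-1.2420, -0.5640, -1.1400)
ω' = (-1.5454, -1.3117, 1.1739)

angular accel α = (-1.1350, -0.2933, 1.8464)
new body rate ω' = (-1.5454, -1.3117, 1.1739)
Hamilton product q⊗(0,ω) = (0.5161872, 0.9612744, 0.6000341, -1.8972237)
updated quaternion q' = (-0.8255, 0.5198, -0.2048, -0.0802)
p' = p + v·dt = (2.0520, -1.2240, 0.0560)
new velocity v' = (-1.2420, -0.5640, -1.1400)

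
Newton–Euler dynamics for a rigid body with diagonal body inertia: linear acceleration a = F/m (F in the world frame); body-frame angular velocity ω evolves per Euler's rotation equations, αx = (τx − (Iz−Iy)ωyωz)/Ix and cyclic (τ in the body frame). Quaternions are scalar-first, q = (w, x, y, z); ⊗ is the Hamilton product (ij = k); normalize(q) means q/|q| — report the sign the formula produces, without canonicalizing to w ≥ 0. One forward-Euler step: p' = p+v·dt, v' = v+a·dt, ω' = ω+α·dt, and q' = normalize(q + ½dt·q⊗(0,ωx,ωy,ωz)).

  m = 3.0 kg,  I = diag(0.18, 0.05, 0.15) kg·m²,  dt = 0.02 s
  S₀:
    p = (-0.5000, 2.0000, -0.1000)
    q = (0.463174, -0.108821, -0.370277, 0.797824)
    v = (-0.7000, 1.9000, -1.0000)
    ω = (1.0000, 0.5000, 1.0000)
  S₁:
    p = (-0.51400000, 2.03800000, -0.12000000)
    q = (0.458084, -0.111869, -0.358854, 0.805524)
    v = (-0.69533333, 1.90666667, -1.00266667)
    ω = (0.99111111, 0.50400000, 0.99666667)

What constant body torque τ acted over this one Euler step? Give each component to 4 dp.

τ = (-0.0300, 0.0400, -0.0900)

rate change Δω = (-0.00888889, 0.00400000, -0.00333333)
ω₀×(Iω₀) = (0.0500, 0.0300, -0.0650)
τ = I·(Δω/dt) + ω₀×(Iω₀) = (-0.0300, 0.0400, -0.0900)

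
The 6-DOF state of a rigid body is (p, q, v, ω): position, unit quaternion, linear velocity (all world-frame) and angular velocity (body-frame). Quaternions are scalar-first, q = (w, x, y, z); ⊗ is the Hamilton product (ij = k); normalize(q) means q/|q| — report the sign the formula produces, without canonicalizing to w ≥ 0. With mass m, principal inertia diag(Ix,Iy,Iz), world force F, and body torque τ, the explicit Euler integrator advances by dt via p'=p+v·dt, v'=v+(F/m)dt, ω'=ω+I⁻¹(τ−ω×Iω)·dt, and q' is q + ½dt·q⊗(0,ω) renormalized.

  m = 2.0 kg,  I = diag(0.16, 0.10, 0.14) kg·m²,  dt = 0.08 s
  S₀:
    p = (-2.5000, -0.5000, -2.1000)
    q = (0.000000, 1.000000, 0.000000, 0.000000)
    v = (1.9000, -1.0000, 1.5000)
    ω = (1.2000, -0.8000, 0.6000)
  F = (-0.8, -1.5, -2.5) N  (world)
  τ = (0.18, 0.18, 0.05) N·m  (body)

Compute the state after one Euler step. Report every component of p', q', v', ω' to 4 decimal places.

p' = (-2.3480, -0.5800, -1.9800)
q' = (-0.0479, 0.9981, -0.0240, -0.0319)
v' = (1.8680, -1.0600, 1.4000)
ω' = (1.2996, -0.6675, 0.5957)

ω×(Iω) gyroscopic = (-0.0192, 0.0144, 0.0576)
α = I⁻¹(τ − ω×Iω) = (1.2450, 1.6560, -0.0543)
ω + α·dt = (1.2996, -0.6675, 0.5957)
q⊗(0,ω) = (-1.2000000, 0.0000000, -0.6000000, -0.8000000)
updated quaternion q' = (-0.0479, 0.9981, -0.0240, -0.0319)
linear accel F/m = (-0.4000, -0.7500, -1.2500)
p' = p + v·dt = (-2.3480, -0.5800, -1.9800)
v + (F/m)dt = (1.8680, -1.0600, 1.4000)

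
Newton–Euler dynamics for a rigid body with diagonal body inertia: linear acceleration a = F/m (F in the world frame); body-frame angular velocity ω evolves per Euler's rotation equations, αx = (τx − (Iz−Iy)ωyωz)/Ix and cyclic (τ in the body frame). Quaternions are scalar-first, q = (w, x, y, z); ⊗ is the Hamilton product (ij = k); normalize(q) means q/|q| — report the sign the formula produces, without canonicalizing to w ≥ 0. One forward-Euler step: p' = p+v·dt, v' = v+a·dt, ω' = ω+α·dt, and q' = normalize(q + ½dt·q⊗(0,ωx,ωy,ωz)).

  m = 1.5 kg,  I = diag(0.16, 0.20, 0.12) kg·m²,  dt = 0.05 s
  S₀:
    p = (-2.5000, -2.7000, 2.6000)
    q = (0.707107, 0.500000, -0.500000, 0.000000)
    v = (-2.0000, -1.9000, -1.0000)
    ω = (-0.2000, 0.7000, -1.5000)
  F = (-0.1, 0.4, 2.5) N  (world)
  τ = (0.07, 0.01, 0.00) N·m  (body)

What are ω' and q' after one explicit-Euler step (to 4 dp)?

ω×(Iω) gyroscopic = (0.0840, 0.0120, -0.0056)
angular accel α = (-0.0875, -0.0100, 0.0467)
new body rate ω' = (-0.2044, 0.6995, -1.4977)
Hamilton product q⊗(0,ω) = (0.4500000, 0.6085786, 1.2449749, -0.8106605)
q' = normalize(q + ½dt·q⊗(0,ω)) = (0.7177, 0.5148, -0.4685, -0.0202)

ω' = (-0.2044, 0.6995, -1.4977)
q' = (0.7177, 0.5148, -0.4685, -0.0202)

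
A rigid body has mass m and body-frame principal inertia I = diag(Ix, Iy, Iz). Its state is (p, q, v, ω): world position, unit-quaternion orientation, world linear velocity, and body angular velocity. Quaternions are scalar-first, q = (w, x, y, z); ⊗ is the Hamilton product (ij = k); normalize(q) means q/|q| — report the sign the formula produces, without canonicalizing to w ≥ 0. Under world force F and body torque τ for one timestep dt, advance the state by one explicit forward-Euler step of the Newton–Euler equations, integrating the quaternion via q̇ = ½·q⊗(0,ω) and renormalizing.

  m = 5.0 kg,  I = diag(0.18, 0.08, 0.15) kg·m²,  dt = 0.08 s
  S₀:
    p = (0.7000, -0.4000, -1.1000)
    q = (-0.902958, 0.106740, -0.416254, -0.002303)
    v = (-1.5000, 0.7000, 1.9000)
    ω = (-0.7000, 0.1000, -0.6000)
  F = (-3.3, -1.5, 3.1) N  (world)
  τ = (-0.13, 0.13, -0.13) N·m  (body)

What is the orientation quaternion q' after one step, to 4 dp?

q' = (-0.8977, 0.1419, -0.4170, 0.0081)

Hamilton product q⊗(0,ω) = (0.1149616, 0.8820533, -0.0246397, 0.2610710)
q + ½dt·q⊗(0,ω), renormalized = (-0.8977, 0.1419, -0.4170, 0.0081)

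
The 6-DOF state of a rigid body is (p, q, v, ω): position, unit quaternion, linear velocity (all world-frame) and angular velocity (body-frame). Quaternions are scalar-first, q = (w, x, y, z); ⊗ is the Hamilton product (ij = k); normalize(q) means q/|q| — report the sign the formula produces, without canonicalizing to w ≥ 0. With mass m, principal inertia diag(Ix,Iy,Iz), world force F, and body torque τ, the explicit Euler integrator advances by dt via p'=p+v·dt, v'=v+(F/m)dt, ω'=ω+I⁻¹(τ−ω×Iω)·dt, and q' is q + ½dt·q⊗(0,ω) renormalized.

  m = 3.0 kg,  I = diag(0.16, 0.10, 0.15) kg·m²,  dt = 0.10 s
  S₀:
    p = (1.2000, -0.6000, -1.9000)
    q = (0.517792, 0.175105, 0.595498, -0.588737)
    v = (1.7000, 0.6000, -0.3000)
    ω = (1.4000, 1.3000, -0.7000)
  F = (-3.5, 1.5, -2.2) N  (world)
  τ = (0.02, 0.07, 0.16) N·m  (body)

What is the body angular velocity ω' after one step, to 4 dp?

ω' = (1.4409, 1.3798, -0.5205)

ω×(Iω) gyroscopic = (-0.0455, -0.0098, -0.1092)
(τ − ω×Iω)/I = (0.4094, 0.7980, 1.7947)
ω + α·dt = (1.4409, 1.3798, -0.5205)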